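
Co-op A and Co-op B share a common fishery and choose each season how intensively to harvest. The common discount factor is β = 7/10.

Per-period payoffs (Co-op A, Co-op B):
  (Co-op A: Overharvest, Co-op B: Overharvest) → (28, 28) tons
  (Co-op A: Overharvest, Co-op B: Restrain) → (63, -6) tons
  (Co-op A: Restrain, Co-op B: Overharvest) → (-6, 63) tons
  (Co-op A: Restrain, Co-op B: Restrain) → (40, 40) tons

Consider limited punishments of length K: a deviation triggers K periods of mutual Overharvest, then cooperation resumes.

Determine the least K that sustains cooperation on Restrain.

5

IC: β(1−β^K)/(1−β) ≥ (63−40)/(40−28) = 23/12.
With β = 7/10: need 1 − β^K ≥ 23/12·(1−7/10)/(7/10), i.e. β^K ≤ 0.1786.
Since (7/10)^4 = 0.2401 and (7/10)^5 = 0.1681, the smallest such K is 5.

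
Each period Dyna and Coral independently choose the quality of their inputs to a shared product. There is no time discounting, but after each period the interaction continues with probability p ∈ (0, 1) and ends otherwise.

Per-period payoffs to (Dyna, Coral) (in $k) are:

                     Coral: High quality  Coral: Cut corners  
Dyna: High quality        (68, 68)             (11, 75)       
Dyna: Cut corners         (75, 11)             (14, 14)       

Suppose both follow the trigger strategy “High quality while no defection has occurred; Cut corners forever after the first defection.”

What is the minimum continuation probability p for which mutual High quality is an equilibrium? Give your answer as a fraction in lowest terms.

With no time discounting, the continuation probability p plays the role of the discount factor.
Grim-trigger IC: 68/(1−p) ≥ 75 + 14p/(1−p) ⇒ p ≥ (75−68)/(75−14) = 7/61.

7/61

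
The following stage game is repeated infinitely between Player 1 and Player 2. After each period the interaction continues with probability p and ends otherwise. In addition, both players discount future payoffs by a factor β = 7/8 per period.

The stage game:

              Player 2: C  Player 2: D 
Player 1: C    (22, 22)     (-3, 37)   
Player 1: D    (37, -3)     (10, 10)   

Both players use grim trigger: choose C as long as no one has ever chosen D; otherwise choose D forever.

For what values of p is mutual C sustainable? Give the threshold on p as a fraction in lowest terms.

With continuation probability p and discount β, the effective per-period discount factor is βp.
Grim-trigger IC: βp ≥ (37−22)/(37−10) = 5/9.
So p ≥ (5/9)/(7/8) = 40/63.

40/63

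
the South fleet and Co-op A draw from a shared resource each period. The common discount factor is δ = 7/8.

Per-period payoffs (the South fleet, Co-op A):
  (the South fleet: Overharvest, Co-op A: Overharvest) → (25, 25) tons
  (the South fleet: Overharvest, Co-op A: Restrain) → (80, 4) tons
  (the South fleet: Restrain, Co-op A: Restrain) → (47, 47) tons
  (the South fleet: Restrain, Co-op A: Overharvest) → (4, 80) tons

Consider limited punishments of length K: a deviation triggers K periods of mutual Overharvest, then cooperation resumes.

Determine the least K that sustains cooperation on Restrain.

2

IC: δ(1−δ^K)/(1−δ) ≥ (80−47)/(47−25) = 3/2.
With δ = 7/8: need 1 − δ^K ≥ 3/2·(1−7/8)/(7/8), i.e. δ^K ≤ 0.7857.
Since (7/8)^1 = 0.8750 and (7/8)^2 = 0.7656, the smallest such K is 2.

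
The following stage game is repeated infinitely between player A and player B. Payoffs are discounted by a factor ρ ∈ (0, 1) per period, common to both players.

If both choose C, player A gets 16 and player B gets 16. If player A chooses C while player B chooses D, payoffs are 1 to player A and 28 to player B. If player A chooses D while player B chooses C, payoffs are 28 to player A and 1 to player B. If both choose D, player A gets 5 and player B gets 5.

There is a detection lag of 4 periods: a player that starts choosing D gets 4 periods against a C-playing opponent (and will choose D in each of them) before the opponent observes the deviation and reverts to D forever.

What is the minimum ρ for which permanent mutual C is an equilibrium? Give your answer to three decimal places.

0.850

Deviating for the 4 undetected periods gains 28−16 = 12 per period over cooperation, then loses 16−5 = 11 per period forever once punishment starts.
Gain: 12(1 + ρ + … + ρ^3); loss: 11·ρ^4/(1−ρ).
No profitable deviation ⇔ 12(1−ρ^4) ≤ 11·ρ^4, i.e. ρ^4 ≥ 12/(12+11) = 12/23.
Hence ρ ≥ (12/23)^(1/4) ≈ 0.850.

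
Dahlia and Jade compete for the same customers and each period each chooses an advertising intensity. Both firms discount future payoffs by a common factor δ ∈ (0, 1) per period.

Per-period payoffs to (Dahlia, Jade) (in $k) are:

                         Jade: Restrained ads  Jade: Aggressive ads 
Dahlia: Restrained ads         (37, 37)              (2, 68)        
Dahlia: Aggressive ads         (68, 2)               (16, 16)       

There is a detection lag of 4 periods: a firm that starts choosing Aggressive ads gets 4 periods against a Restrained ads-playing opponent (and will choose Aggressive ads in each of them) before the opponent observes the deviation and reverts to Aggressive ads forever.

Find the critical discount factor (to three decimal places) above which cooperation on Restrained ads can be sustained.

A deviator earns 68 for 4 periods, then 16 forever; cooperating earns 37 forever. Multiplying the IC by (1−δ):
37 ≥ 68(1−δ^4) + 16δ^4, so 52·δ^4 ≥ 31 and δ^4 ≥ 31/52.
δ ≥ (31/52)^(1/4) ≈ 0.879.

0.879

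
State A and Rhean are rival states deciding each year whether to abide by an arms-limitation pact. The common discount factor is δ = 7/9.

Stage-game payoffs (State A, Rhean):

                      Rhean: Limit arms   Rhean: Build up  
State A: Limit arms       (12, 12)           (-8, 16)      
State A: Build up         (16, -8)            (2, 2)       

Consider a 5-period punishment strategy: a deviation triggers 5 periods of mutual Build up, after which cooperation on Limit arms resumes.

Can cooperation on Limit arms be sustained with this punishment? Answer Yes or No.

Comparing payoff streams over the 6 periods until play realigns: cooperate → 12(1+δ+…+δ^5); deviate → 16 + 2(δ+…+δ^5).
Cooperation is sustained iff (12−2)(δ+…+δ^5) ≥ 16−12.
δ+…+δ^5 = 7/9·(1−(7/9)^5)/(1−7/9) = 2.5038, and (16−12)/(12−2) = 0.4000.
2.5038 ≥ 0.4000, so cooperation is sustainable.

Yes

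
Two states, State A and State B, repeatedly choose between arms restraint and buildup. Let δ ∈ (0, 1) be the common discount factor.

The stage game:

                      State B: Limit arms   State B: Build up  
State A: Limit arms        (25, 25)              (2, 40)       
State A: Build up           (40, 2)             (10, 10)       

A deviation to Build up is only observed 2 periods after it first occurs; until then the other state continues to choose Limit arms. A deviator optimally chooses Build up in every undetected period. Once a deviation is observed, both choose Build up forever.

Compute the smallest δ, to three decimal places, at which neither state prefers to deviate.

The best deviation is to choose Build up for all 2 undetected periods, earning 40 each, then 10 forever once detected.
Deviation value: 40(1−δ^2)/(1−δ) + 10δ^2/(1−δ); cooperation value: 25/(1−δ).
IC: 25 ≥ 40(1−δ^2) + 10δ^2 = 40 − 30δ^2.
So δ^2 ≥ 15/30 = 1/2, giving δ ≥ (1/2)^(1/2) ≈ 0.707.

0.707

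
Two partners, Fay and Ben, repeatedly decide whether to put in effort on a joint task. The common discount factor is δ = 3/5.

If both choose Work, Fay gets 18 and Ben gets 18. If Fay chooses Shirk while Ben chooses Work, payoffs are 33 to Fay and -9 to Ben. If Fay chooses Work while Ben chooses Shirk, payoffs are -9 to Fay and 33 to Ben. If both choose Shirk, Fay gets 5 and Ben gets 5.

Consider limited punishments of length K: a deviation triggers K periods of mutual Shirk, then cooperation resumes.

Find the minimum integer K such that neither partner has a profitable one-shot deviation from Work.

3

IC: δ(1−δ^K)/(1−δ) ≥ (33−18)/(18−5) = 15/13.
With δ = 3/5: need 1 − δ^K ≥ 15/13·(1−3/5)/(3/5), i.e. δ^K ≤ 0.2308.
Since (3/5)^2 = 0.3600 and (3/5)^3 = 0.2160, the smallest such K is 3.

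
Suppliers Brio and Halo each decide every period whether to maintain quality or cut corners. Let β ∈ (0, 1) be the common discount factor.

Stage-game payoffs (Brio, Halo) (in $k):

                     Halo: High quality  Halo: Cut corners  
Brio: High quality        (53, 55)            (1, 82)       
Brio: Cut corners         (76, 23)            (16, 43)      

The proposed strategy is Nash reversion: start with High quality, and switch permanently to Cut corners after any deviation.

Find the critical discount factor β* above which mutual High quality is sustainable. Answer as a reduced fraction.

9/13

For Brio: deviation gain 76−53 = 23, per-period punishment loss 53−16 = 37. IC gives β ≥ 23/60.
For Halo: gain 27, loss 12 per period, so β ≥ 27/39 = 9/13.
The tighter constraint is Halo's, so cooperation needs β ≥ 9/13.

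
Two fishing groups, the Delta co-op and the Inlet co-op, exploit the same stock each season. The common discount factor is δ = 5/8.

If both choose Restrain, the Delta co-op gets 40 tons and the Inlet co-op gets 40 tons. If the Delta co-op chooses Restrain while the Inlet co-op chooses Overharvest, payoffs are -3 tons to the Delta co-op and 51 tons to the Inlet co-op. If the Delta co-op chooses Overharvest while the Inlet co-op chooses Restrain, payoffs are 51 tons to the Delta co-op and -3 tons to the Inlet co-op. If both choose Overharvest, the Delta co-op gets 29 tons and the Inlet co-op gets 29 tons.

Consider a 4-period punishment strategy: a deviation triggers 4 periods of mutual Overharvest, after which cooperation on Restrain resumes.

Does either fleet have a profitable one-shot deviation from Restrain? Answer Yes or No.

Comparing payoff streams over the 5 periods until play realigns: cooperate → 40(1+δ+…+δ^4); deviate → 51 + 29(δ+…+δ^4).
Cooperation is sustained iff (40−29)(δ+…+δ^4) ≥ 51−40.
δ+…+δ^4 = 5/8·(1−(5/8)^4)/(1−5/8) = 1.4124, and (51−40)/(40−29) = 1.0000.
1.4124 ≥ 1.0000, so cooperation is sustainable.

No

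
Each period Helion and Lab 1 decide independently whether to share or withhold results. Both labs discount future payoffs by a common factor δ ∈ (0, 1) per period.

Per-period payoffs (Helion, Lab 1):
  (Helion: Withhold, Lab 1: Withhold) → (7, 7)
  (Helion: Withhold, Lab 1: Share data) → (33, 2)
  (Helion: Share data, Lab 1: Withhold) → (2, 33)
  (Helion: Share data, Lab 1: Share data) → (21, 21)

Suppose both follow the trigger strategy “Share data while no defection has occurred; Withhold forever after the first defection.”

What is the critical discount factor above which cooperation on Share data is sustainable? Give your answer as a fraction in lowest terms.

21/(1−δ) ≥ 33 + 7δ/(1−δ)
21 ≥ 33 − 26δ
δ ≥ 12/26 = 6/13.

6/13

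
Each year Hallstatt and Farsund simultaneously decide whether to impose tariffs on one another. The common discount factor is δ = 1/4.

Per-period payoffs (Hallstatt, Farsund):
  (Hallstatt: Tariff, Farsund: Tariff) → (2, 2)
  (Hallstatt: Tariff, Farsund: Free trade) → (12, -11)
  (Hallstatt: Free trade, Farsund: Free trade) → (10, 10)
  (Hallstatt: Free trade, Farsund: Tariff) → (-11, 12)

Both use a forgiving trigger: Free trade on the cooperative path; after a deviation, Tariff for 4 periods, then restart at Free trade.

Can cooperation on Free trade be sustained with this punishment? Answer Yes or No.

Yes

Comparing payoff streams over the 5 periods until play realigns: cooperate → 10(1+δ+…+δ^4); deviate → 12 + 2(δ+…+δ^4).
Cooperation is sustained iff (10−2)(δ+…+δ^4) ≥ 12−10.
δ+…+δ^4 = 1/4·(1−(1/4)^4)/(1−1/4) = 0.3320, and (12−10)/(10−2) = 0.2500.
0.3320 ≥ 0.2500, so cooperation is sustainable.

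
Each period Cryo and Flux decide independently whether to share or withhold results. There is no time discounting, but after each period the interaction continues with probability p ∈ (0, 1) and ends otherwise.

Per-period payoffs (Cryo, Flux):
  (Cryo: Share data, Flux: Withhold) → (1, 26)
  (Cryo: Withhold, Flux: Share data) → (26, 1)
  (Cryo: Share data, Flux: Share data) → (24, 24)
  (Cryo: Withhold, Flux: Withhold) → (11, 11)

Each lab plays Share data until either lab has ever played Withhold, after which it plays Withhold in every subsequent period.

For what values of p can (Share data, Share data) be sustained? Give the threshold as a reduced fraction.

2/15

With no time discounting, the continuation probability p plays the role of the discount factor.
Grim-trigger IC: 24/(1−p) ≥ 26 + 11p/(1−p) ⇒ p ≥ (26−24)/(26−11) = 2/15.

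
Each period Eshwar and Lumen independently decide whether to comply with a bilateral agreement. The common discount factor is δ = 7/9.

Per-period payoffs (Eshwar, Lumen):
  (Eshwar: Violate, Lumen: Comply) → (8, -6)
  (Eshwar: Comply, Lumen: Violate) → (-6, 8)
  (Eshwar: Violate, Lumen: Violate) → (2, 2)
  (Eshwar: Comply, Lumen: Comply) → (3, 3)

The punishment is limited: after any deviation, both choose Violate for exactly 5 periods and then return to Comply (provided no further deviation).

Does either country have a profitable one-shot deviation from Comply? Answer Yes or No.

IC: δ+…+δ^5 ≥ (8−3)/(3−2) = 5.
At δ = 7/9: partial sum = 2.5038 < 5.0000. Cooperation not sustainable.

Yes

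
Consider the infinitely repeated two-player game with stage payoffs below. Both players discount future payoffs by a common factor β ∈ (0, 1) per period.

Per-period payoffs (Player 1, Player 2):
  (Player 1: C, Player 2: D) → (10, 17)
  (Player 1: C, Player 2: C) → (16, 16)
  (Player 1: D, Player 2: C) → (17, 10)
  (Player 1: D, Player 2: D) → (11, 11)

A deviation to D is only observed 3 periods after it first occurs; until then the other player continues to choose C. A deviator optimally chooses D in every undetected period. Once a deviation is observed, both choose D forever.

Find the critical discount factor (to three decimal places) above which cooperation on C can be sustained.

The best deviation is to choose D for all 3 undetected periods, earning 17 each, then 11 forever once detected.
Deviation value: 17(1−β^3)/(1−β) + 11β^3/(1−β); cooperation value: 16/(1−β).
IC: 16 ≥ 17(1−β^3) + 11β^3 = 17 − 6β^3.
So β^3 ≥ 1/6, giving β ≥ (1/6)^(1/3) ≈ 0.550.

0.550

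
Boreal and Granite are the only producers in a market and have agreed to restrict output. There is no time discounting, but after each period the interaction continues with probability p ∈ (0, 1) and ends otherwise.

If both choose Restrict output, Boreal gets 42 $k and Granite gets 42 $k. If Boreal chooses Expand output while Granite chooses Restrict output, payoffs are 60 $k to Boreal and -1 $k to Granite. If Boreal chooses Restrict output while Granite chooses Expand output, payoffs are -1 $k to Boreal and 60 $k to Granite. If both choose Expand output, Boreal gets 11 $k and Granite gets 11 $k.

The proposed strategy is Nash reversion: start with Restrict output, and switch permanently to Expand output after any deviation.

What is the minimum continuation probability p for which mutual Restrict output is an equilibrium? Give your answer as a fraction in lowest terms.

With no time discounting, the continuation probability p plays the role of the discount factor.
Grim-trigger IC: 42/(1−p) ≥ 60 + 11p/(1−p) ⇒ p ≥ (60−42)/(60−11) = 18/49.

18/49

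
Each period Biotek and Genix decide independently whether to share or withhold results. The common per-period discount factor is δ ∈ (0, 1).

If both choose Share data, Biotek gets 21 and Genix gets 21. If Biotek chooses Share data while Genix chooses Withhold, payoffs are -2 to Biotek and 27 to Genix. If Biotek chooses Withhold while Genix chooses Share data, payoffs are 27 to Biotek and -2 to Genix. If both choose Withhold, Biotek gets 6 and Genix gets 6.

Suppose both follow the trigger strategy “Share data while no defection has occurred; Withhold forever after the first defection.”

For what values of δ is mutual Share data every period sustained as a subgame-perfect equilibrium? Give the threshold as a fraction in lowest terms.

2/7

21/(1−δ) ≥ 27 + 6δ/(1−δ)
21 ≥ 27 − 21δ
δ ≥ 6/21 = 2/7.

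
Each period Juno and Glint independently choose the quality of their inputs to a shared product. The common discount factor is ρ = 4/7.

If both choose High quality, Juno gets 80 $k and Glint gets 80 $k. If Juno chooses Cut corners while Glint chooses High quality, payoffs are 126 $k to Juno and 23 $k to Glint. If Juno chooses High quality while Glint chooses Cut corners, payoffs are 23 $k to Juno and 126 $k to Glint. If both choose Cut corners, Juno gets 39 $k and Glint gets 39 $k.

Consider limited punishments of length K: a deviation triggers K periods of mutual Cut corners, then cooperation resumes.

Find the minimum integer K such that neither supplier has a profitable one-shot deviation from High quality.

4

IC: ρ(1−ρ^K)/(1−ρ) ≥ (126−80)/(80−39) = 46/41.
With ρ = 4/7: need 1 − ρ^K ≥ 46/41·(1−4/7)/(4/7), i.e. ρ^K ≤ 0.1585.
Since (4/7)^3 = 0.1866 and (4/7)^4 = 0.1066, the smallest such K is 4.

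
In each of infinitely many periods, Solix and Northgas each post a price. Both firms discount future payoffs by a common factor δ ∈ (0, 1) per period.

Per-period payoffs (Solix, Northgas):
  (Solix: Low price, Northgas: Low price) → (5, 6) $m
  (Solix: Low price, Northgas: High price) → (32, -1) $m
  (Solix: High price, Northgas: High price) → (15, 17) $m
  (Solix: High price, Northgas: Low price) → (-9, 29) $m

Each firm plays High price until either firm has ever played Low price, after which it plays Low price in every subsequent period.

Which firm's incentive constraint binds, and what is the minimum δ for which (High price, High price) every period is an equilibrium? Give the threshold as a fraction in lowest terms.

Solix; δ ≥ 17/27

Solix: cooperation gives 15 each period; deviation gives 32 once then 5 forever.
  15/(1−δ) ≥ 32 + 5δ/(1−δ) ⇒ δ ≥ 17/27.
Northgas: cooperation gives 17 each period; deviation gives 29 once then 6 forever.
  δ ≥ 12/23.
Both must hold, so the binding constraint is Solix's: δ ≥ 17/27.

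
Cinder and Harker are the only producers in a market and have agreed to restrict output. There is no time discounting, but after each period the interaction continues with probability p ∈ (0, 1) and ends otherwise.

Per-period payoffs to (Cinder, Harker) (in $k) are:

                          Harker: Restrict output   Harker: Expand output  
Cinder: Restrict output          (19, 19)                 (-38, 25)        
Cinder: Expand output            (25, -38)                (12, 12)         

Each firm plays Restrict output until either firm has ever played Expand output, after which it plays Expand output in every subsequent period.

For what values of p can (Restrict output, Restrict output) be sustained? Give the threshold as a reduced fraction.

With no time discounting, the continuation probability p plays the role of the discount factor.
Grim-trigger IC: 19/(1−p) ≥ 25 + 12p/(1−p) ⇒ p ≥ (25−19)/(25−12) = 6/13.

6/13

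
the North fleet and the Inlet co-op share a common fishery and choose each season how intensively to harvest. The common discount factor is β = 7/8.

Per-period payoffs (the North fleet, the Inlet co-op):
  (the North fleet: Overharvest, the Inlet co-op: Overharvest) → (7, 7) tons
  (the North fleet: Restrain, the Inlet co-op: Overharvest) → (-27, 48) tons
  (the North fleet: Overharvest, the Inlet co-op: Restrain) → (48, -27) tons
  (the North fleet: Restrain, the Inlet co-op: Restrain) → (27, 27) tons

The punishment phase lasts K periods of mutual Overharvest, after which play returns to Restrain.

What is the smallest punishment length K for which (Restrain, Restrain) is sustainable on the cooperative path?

2

Need Σ_{k=1}^{K} β^k ≥ (48−27)/(27−7) = 1.0500 at β = 7/8.
At K = 1 the sum is 0.8750 < 1.0500; at K = 2 it is 1.6406 ≥ 1.0500.
So the minimum punishment length is K = 2.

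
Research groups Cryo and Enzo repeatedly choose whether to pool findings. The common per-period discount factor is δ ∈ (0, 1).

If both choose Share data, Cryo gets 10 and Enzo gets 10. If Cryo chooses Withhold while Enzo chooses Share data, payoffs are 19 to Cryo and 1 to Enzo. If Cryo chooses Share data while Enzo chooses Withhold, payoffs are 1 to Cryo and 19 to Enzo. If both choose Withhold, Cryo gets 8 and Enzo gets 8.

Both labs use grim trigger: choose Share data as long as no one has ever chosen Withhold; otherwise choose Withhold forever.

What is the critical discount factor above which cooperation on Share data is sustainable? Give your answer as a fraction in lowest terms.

One-period gain from deviating is 19 − 10 = 9. The loss is 10 − 8 = 2 in every subsequent period, with present value 2·δ/(1−δ).
Deviation is unprofitable when 2·δ/(1−δ) ≥ 9, i.e. δ/(1−δ) ≥ 9/2.
Equivalently δ ≥ 9/(9+2) = 9/11.

9/11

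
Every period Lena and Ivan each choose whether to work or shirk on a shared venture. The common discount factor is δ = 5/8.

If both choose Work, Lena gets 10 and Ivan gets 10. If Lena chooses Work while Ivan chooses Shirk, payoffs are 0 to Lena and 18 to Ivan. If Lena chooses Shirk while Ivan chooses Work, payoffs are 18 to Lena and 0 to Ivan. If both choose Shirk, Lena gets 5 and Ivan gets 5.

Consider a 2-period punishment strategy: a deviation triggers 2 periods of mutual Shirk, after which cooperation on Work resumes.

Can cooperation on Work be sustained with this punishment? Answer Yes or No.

No

IC: δ+…+δ^2 ≥ (18−10)/(10−5) = 8/5.
At δ = 5/8: partial sum = 1.0156 < 1.6000. Cooperation not sustainable.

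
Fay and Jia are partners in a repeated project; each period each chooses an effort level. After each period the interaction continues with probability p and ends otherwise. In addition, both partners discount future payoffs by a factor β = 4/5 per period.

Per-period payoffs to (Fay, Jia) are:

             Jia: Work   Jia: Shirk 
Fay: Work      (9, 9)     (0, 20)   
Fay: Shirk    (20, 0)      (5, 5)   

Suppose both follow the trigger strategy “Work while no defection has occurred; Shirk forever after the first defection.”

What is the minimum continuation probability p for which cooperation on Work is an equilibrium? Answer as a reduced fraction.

11/12

Expected continuation weight on next period's payoff is β·p = 4/5·p, which plays the role of the discount factor.
Cooperation requires 4/5·p ≥ (20−9)/(20−5) = 11/15, hence p ≥ 11/12.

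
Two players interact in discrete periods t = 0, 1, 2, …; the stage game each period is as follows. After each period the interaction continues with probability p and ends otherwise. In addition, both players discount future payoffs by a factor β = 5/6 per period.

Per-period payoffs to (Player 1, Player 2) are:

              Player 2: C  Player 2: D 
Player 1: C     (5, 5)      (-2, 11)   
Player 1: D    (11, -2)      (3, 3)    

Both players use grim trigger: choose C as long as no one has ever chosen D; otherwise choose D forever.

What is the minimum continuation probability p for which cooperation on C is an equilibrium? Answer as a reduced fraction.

Expected continuation weight on next period's payoff is β·p = 5/6·p, which plays the role of the discount factor.
Cooperation requires 5/6·p ≥ (11−5)/(11−3) = 3/4, hence p ≥ 9/10.

9/10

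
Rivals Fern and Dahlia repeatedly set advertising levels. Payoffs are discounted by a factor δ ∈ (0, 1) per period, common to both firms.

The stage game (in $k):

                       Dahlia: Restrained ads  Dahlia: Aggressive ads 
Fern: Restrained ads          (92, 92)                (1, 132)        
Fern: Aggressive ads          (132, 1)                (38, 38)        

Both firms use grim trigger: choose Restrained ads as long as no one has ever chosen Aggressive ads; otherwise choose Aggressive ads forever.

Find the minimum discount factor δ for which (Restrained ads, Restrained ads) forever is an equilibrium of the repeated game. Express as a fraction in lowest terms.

Under grim trigger the critical discount factor is (T−C)/(T−P) with T = 132, C = 92, P = 38.
δ* = (132−92)/(132−38) = 40/94 = 20/47.

20/47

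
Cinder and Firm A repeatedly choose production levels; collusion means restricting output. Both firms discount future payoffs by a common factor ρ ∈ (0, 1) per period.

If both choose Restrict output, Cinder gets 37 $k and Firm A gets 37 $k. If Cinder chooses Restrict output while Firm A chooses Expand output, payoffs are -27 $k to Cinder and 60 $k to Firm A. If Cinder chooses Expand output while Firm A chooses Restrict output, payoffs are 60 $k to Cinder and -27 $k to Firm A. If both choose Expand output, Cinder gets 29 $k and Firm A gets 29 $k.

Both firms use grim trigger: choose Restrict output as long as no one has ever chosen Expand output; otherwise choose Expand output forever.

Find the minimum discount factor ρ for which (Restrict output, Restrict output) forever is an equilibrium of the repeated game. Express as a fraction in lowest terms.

23/31

One-period gain from deviating is 60 − 37 = 23. The loss is 37 − 29 = 8 in every subsequent period, with present value 8·ρ/(1−ρ).
Deviation is unprofitable when 8·ρ/(1−ρ) ≥ 23, i.e. ρ/(1−ρ) ≥ 23/8.
Equivalently ρ ≥ 23/(23+8) = 23/31.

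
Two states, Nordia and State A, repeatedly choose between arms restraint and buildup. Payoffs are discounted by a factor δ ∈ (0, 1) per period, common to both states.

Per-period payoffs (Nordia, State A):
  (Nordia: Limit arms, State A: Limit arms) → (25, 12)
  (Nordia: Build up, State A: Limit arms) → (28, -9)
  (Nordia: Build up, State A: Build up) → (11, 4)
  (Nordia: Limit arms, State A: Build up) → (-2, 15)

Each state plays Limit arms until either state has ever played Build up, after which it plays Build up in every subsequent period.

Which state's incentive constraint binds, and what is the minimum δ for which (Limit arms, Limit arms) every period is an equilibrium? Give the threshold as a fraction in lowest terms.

Nordia: cooperation gives 25 each period; deviation gives 28 once then 11 forever.
  25/(1−δ) ≥ 28 + 11δ/(1−δ) ⇒ δ ≥ 3/17.
State A: cooperation gives 12 each period; deviation gives 15 once then 4 forever.
  δ ≥ 3/11.
Both must hold, so the binding constraint is State A's: δ ≥ 3/11.

State A; δ ≥ 3/11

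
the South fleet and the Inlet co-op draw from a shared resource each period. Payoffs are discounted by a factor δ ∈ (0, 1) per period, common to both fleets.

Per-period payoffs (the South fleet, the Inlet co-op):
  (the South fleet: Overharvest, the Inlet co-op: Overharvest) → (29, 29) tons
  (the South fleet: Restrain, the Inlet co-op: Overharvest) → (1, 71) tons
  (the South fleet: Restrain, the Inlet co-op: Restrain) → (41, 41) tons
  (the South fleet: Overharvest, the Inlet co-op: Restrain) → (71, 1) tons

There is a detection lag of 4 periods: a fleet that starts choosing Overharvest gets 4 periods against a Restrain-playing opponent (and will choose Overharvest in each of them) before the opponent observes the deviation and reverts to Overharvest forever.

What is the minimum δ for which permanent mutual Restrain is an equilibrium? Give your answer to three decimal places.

A deviator earns 71 for 4 periods, then 29 forever; cooperating earns 41 forever. Multiplying the IC by (1−δ):
41 ≥ 71(1−δ^4) + 29δ^4, so 42·δ^4 ≥ 30 and δ^4 ≥ 5/7.
δ ≥ (5/7)^(1/4) ≈ 0.919.

0.919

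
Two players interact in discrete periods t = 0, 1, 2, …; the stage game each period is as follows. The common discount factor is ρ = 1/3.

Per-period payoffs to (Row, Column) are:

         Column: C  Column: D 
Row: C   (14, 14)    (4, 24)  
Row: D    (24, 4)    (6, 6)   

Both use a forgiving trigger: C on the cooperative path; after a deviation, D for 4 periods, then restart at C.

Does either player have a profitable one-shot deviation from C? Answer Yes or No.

A one-shot deviation gives 24 now, then 6 for 4 periods, then back to 14.
Gain from deviating: (24−14) today; loss: (14−6) in each of the next 4 periods.
No-deviation condition: (14−6)(ρ+…+ρ^4) ≥ 24−14, i.e. ρ+…+ρ^4 ≥ 5/4.
At ρ = 1/3: ρ+…+ρ^4 = 0.4938 < 1.2500.
So cooperation is not sustainable.

Yes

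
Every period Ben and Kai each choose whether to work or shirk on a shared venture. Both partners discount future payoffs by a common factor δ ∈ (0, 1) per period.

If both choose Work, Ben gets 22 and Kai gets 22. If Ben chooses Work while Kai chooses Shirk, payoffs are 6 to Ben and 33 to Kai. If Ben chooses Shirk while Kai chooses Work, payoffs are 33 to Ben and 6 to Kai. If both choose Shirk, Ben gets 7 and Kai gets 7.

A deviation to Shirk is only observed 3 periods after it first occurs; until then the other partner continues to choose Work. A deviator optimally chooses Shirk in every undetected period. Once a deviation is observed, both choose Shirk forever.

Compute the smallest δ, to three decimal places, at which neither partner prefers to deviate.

0.751

Deviating for the 3 undetected periods gains 33−22 = 11 per period over cooperation, then loses 22−7 = 15 per period forever once punishment starts.
Gain: 11(1 + δ + … + δ^2); loss: 15·δ^3/(1−δ).
No profitable deviation ⇔ 11(1−δ^3) ≤ 15·δ^3, i.e. δ^3 ≥ 11/(11+15) = 11/26.
Hence δ ≥ (11/26)^(1/3) ≈ 0.751.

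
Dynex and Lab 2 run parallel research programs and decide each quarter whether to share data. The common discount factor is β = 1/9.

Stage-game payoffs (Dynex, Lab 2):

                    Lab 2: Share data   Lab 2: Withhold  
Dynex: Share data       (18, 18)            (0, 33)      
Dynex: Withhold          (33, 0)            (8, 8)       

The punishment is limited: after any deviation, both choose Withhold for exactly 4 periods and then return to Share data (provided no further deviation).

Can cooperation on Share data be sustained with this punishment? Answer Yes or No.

A one-shot deviation gives 33 now, then 8 for 4 periods, then back to 18.
Gain from deviating: (33−18) today; loss: (18−8) in each of the next 4 periods.
No-deviation condition: (18−8)(β+…+β^4) ≥ 33−18, i.e. β+…+β^4 ≥ 3/2.
At β = 1/9: β+…+β^4 = 0.1250 < 1.5000.
So cooperation is not sustainable.

No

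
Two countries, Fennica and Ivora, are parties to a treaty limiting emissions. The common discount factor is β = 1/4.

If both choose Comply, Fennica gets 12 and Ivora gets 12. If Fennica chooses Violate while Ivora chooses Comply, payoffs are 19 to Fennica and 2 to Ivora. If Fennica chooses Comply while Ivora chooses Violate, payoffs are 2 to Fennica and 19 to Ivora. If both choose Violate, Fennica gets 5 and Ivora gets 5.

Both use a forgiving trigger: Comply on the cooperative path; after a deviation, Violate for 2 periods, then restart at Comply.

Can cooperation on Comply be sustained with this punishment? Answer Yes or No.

No

A one-shot deviation gives 19 now, then 5 for 2 periods, then back to 12.
Gain from deviating: (19−12) today; loss: (12−5) in each of the next 2 periods.
No-deviation condition: (12−5)(β+…+β^2) ≥ 19−12, i.e. β+…+β^2 ≥ 1.
At β = 1/4: β+…+β^2 = 0.3125 < 1.0000.
So cooperation is not sustainable.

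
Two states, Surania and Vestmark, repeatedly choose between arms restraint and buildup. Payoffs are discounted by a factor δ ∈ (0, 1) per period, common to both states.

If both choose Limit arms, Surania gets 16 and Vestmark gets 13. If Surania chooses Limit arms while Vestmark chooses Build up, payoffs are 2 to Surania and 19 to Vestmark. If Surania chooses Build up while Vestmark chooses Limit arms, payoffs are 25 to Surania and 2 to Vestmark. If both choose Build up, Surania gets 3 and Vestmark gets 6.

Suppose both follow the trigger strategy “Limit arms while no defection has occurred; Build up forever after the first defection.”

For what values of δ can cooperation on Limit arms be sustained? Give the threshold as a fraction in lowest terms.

Surania's threshold: (25−16)/(25−3) = 9/22.
Vestmark's threshold: (19−13)/(19−6) = 6/13.
9/22 < 6/13, so Vestmark binds and δ* = 6/13.

6/13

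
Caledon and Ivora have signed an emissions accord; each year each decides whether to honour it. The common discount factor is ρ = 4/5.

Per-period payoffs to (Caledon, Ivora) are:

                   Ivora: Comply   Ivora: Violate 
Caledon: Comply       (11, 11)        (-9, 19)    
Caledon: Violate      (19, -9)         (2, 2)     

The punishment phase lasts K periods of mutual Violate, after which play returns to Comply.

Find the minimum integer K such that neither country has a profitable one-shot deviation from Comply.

2

IC: ρ(1−ρ^K)/(1−ρ) ≥ (19−11)/(11−2) = 8/9.
With ρ = 4/5: need 1 − ρ^K ≥ 8/9·(1−4/5)/(4/5), i.e. ρ^K ≤ 0.7778.
Since (4/5)^1 = 0.8000 and (4/5)^2 = 0.6400, the smallest such K is 2.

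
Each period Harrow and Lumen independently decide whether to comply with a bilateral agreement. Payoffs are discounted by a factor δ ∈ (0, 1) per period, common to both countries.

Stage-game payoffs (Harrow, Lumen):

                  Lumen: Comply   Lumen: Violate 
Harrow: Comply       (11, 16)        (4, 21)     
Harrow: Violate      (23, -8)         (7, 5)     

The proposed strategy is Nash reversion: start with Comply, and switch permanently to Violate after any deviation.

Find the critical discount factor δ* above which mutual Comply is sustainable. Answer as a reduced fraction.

Harrow's threshold: (23−11)/(23−7) = 3/4.
Lumen's threshold: (21−16)/(21−5) = 5/16.
3/4 > 5/16, so Harrow binds and δ* = 3/4.

3/4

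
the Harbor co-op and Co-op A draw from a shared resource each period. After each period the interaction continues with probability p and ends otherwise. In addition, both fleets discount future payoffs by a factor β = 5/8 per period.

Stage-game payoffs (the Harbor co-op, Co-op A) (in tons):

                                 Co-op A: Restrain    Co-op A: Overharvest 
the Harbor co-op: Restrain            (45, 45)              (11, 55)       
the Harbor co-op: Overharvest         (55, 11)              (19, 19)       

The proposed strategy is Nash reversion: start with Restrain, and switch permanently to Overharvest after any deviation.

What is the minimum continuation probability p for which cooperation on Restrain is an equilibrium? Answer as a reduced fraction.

4/9

With continuation probability p and discount β, the effective per-period discount factor is βp.
Grim-trigger IC: βp ≥ (55−45)/(55−19) = 5/18.
So p ≥ (5/18)/(5/8) = 4/9.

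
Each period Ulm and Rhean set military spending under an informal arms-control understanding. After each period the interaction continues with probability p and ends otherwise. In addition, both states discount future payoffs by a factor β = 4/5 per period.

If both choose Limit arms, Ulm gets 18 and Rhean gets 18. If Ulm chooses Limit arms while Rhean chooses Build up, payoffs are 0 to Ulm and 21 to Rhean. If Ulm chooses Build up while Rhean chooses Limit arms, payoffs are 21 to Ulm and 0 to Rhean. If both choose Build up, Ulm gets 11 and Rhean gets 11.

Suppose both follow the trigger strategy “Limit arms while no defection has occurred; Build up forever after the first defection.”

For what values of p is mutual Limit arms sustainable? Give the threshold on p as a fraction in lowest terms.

3/8

Expected continuation weight on next period's payoff is β·p = 4/5·p, which plays the role of the discount factor.
Cooperation requires 4/5·p ≥ (21−18)/(21−11) = 3/10, hence p ≥ 3/8.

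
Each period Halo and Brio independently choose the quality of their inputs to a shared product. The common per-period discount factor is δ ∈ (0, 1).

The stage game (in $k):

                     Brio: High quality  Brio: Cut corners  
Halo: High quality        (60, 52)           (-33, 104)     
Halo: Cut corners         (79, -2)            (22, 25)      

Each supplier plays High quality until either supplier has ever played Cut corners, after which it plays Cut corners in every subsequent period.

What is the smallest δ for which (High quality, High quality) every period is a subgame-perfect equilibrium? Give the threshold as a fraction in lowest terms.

For Halo: deviation gain 79−60 = 19, per-period punishment loss 60−22 = 38. IC gives δ ≥ 19/57 = 1/3.
For Brio: gain 52, loss 27 per period, so δ ≥ 52/79.
The tighter constraint is Brio's, so cooperation needs δ ≥ 52/79.

52/79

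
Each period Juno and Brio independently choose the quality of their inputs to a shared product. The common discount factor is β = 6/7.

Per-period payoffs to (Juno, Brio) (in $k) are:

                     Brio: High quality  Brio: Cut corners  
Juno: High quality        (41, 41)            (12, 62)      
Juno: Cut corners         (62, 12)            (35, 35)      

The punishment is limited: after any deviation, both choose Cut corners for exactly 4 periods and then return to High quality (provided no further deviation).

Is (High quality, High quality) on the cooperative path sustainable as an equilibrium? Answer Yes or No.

No

A one-shot deviation gives 62 now, then 35 for 4 periods, then back to 41.
Gain from deviating: (62−41) today; loss: (41−35) in each of the next 4 periods.
No-deviation condition: (41−35)(β+…+β^4) ≥ 62−41, i.e. β+…+β^4 ≥ 7/2.
At β = 6/7: β+…+β^4 = 2.7613 < 3.5000.
So cooperation is not sustainable.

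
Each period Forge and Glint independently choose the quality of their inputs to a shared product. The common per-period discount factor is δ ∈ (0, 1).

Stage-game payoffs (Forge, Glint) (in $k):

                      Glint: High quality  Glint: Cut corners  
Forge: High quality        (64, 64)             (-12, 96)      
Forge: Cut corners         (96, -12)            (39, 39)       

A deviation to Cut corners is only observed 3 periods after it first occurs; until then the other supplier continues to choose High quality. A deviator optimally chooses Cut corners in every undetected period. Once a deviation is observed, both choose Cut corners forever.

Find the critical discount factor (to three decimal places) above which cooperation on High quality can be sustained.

Deviating for the 3 undetected periods gains 96−64 = 32 per period over cooperation, then loses 64−39 = 25 per period forever once punishment starts.
Gain: 32(1 + δ + … + δ^2); loss: 25·δ^3/(1−δ).
No profitable deviation ⇔ 32(1−δ^3) ≤ 25·δ^3, i.e. δ^3 ≥ 32/(32+25) = 32/57.
Hence δ ≥ (32/57)^(1/3) ≈ 0.825.

0.825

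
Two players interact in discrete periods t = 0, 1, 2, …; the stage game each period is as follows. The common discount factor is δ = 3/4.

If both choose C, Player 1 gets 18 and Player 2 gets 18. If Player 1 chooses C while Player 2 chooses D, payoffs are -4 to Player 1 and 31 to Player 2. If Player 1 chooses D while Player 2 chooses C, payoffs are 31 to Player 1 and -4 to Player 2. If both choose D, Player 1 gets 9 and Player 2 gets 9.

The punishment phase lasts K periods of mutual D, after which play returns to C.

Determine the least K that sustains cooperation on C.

IC: δ(1−δ^K)/(1−δ) ≥ (31−18)/(18−9) = 13/9.
With δ = 3/4: need 1 − δ^K ≥ 13/9·(1−3/4)/(3/4), i.e. δ^K ≤ 0.5185.
Since (3/4)^2 = 0.5625 and (3/4)^3 = 0.4219, the smallest such K is 3.

3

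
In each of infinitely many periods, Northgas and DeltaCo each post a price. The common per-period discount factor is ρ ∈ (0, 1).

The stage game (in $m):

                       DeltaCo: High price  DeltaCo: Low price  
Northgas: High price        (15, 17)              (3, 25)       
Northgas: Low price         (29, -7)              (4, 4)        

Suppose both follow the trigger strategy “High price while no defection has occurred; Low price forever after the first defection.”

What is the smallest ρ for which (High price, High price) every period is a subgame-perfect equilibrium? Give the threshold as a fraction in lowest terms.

Northgas: cooperation gives 15 each period; deviation gives 29 once then 4 forever.
  15/(1−ρ) ≥ 29 + 4ρ/(1−ρ) ⇒ ρ ≥ 14/25.
DeltaCo: cooperation gives 17 each period; deviation gives 25 once then 4 forever.
  ρ ≥ 8/21.
Both must hold, so the binding constraint is Northgas's: ρ ≥ 14/25.

14/25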